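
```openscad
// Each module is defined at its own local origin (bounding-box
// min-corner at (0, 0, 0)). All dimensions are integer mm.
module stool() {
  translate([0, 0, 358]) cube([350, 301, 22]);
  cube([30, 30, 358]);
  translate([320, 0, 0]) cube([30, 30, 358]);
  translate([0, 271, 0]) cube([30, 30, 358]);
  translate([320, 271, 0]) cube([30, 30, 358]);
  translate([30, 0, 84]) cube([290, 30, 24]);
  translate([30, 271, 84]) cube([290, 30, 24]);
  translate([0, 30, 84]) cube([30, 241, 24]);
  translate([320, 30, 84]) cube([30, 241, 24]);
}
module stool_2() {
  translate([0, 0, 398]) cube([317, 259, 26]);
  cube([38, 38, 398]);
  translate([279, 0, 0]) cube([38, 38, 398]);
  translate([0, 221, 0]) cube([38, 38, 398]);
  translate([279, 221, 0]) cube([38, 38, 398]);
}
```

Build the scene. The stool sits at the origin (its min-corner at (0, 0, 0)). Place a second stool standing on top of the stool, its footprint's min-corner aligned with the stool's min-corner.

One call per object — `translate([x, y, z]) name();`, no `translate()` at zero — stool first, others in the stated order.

stool();
translate([0, 0, 380]) stool_2();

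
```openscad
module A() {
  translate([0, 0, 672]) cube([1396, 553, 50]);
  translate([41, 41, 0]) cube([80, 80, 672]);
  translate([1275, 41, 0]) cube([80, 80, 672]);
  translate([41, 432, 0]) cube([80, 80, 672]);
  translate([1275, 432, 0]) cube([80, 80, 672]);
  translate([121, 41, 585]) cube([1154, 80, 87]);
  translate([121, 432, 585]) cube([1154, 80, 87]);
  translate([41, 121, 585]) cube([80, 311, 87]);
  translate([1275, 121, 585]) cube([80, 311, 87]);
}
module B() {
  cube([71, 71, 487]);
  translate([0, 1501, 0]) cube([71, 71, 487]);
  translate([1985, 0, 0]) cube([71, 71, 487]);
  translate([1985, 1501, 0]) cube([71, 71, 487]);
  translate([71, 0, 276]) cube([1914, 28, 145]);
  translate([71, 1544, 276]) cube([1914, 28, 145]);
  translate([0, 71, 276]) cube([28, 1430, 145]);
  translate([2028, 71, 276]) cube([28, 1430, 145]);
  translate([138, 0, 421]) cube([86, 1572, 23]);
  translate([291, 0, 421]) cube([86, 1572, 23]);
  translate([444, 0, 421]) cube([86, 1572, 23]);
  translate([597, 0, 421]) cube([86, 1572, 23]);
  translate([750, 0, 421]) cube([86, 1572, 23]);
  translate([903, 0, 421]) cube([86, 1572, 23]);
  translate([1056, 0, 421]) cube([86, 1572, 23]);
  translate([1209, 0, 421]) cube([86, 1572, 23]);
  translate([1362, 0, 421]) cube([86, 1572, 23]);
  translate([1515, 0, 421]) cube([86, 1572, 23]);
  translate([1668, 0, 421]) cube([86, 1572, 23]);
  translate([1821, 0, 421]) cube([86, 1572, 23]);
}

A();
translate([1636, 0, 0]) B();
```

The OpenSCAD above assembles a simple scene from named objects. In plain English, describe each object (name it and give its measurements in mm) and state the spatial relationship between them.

A is a table: top 1396 mm (x) × 553 mm (y), 50 mm thick, upper face at z = 722 mm, on four 80×80 mm square legs, each inset 41 mm from the nearest pair of top edges, running from z = 0 to the bottom of the top. Four apron rails, 80 mm thick and 87 mm tall, run between adjacent legs with their top edges flush with the underside of the top and their outer faces flush with the legs' outer faces.

B is a bed frame 2056 mm long (x) by 1572 mm wide (y). Four 71×71 mm corner posts, 487 mm tall, at the corners of the footprint. Four rails of 28 mm thickness and 145 mm height run between adjacent posts with their undersides at z = 276 mm, their outer faces flush with the outside of the frame (the two x-running rails run between the posts' inner faces; the two y-running rails run between the posts' inner faces). 12 slats, each 86 mm wide (x) and 23 mm thick, lie across the top of the two x-running rails, running the full 1572 mm width of the frame in y; the slats are evenly spaced along x between the inner faces of the end posts with equal gaps (rounded down to the nearest mm) at the −x end and between each pair — any rounding remainder accumulates at the +x end.

The bed frame is on the floor beside the table on its +x side.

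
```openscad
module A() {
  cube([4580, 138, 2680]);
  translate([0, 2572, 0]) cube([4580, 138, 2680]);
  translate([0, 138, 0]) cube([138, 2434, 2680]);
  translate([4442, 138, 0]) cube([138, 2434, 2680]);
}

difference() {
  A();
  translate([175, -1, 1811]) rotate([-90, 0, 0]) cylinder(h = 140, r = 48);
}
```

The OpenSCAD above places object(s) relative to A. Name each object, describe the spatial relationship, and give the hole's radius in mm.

The subtracted cylinder has r = 48 mm.

A is a house frame. The house frame has a circular hole through its front wall. The hole's radius is 48 mm.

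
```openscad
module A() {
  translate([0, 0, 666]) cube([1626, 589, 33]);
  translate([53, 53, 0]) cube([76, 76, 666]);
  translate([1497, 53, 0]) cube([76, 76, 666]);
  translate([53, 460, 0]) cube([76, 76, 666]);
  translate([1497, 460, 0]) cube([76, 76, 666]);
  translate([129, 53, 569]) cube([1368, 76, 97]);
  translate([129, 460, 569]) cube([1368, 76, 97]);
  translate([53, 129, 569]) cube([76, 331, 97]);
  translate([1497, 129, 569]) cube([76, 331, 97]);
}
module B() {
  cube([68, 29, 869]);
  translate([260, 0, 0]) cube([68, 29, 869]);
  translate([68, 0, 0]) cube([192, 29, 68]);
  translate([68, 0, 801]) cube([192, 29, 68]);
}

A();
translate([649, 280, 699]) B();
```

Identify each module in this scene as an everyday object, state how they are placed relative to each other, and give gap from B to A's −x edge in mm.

The picture frame's min-x is at 649; the table's min-x is 0; gap = 649 mm.

A is a table. B is a picture frame. The picture frame is on top of the table, centred. The gap from the picture frame to the table's −x edge is 649 mm.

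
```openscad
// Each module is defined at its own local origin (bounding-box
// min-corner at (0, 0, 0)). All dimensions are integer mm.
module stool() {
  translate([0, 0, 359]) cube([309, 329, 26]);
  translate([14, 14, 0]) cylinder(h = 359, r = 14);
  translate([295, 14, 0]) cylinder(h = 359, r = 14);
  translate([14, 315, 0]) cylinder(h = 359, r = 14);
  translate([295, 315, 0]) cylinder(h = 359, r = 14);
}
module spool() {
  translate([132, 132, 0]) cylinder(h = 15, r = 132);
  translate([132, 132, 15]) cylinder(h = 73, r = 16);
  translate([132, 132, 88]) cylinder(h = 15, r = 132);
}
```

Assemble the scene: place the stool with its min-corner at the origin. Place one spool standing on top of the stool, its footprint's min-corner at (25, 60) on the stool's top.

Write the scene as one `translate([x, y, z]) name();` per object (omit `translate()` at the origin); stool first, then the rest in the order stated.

stool();
translate([25, 60, 385]) spool();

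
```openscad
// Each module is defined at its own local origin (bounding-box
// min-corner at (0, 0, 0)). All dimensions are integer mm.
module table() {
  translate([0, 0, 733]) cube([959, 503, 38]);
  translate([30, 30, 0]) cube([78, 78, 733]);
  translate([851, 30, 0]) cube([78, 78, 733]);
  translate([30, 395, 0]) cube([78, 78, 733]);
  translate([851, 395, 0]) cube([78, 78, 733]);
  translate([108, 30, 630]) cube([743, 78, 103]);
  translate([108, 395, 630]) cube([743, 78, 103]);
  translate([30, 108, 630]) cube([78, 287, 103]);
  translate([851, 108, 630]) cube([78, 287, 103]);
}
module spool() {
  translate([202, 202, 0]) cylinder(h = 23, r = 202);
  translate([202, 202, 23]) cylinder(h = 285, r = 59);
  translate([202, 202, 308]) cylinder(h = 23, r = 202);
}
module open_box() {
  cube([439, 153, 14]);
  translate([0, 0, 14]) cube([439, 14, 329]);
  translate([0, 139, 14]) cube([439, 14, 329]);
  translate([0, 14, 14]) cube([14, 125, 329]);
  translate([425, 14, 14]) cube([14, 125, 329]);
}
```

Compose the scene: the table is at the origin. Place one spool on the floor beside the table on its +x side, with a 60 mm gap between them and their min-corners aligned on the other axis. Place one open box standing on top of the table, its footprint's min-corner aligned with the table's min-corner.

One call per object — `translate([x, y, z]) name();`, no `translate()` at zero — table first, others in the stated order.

table();
translate([1019, 0, 0]) spool();
translate([0, 0, 771]) open_box();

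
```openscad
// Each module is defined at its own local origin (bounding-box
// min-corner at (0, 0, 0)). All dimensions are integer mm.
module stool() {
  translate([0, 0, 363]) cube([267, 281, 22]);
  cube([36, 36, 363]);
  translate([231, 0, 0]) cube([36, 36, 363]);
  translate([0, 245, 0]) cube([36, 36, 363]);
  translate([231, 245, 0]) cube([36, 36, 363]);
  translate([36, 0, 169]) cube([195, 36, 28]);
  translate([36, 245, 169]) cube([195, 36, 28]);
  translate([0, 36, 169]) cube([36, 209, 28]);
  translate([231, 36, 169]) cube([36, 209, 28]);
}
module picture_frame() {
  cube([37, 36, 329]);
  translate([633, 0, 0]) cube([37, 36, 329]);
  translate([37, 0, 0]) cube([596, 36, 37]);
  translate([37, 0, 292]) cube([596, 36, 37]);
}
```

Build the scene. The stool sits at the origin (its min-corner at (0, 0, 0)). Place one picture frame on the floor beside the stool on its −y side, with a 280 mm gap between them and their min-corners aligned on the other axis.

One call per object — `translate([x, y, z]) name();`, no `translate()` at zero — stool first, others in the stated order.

stool();
translate([0, -316, 0]) picture_frame();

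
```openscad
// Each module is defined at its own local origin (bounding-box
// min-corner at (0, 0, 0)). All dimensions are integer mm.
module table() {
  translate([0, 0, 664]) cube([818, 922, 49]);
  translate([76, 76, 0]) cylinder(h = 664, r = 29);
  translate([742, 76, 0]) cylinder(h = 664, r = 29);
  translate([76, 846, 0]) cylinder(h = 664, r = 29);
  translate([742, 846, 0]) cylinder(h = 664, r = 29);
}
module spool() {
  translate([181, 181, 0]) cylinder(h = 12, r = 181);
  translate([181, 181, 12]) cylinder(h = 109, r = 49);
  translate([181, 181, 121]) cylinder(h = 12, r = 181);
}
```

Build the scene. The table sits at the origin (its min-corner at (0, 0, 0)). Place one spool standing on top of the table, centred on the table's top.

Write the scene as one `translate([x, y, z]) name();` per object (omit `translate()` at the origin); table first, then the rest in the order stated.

table();
translate([228, 280, 713]) spool();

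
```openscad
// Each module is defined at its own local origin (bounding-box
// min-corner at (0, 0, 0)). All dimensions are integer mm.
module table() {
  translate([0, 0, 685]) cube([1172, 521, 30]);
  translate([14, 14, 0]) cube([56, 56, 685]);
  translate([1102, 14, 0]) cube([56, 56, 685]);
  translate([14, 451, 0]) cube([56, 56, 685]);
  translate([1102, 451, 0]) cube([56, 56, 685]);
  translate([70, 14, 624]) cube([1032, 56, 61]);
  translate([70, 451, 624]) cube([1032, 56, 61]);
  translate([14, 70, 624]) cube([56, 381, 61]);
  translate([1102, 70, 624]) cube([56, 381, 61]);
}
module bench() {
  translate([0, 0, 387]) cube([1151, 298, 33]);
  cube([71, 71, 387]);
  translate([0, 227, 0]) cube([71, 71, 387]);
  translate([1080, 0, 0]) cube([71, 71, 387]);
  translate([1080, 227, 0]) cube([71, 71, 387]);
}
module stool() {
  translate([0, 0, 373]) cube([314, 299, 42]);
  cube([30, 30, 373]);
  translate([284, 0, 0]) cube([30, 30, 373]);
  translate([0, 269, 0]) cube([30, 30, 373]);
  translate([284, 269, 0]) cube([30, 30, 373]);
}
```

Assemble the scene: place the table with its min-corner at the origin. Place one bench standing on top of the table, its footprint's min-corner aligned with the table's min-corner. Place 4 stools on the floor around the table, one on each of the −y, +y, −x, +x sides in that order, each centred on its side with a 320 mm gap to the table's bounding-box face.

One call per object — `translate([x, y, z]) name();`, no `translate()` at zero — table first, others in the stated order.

table();
translate([0, 0, 715]) bench();
translate([429, -619, 0]) stool();
translate([429, 841, 0]) stool();
translate([-634, 111, 0]) stool();
translate([1492, 111, 0]) stool();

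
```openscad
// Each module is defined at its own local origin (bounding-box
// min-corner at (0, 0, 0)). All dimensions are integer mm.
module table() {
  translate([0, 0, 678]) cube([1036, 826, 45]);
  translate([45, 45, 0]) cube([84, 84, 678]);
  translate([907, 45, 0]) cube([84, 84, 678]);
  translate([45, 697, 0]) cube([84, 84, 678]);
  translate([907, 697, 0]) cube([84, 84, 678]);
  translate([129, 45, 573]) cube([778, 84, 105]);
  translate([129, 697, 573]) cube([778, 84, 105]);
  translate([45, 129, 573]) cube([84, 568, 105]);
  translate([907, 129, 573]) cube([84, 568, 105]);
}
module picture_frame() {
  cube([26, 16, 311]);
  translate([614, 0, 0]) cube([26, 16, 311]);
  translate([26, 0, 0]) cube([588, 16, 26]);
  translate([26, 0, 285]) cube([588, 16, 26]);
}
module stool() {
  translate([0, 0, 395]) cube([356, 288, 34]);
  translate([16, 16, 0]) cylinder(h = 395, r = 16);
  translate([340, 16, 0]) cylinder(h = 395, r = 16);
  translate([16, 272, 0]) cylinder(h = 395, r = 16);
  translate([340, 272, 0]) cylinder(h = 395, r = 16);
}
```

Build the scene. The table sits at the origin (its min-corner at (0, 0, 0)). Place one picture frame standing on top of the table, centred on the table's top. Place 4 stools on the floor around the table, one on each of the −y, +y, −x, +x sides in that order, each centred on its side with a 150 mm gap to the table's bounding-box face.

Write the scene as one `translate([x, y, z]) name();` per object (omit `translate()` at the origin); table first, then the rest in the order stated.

table();
translate([198, 405, 723]) picture_frame();
translate([340, -438, 0]) stool();
translate([340, 976, 0]) stool();
translate([-506, 269, 0]) stool();
translate([1186, 269, 0]) stool();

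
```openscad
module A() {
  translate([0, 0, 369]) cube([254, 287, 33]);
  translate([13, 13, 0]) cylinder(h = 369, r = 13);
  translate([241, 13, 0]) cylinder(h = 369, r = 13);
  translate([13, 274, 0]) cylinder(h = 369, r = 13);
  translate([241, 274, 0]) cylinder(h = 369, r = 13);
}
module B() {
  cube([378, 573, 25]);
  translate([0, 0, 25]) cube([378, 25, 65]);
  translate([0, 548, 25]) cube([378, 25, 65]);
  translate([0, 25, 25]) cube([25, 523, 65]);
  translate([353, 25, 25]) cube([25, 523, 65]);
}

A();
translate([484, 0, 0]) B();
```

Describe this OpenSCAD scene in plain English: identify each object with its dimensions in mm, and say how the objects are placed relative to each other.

A is a simple wooden stool: a rectangular seat 254 mm (x) by 287 mm (y), 33 mm thick, top face at z = 402 mm, on four round legs, each 26 mm in diameter. The legs rest on z = 0, each leg's axis is inset half a diameter from the nearest pair of seat edges (so the leg's bounding box is flush with the corner).

B is an open storage box with external size 378×573×90 mm and wall thickness 25 mm (the base is also 25 mm thick). The base covers the whole footprint; the four walls stand on the base, with the y-facing walls full-width and the x-facing walls fitting between their inner faces.

The open box is on the floor beside the stool on its +x side.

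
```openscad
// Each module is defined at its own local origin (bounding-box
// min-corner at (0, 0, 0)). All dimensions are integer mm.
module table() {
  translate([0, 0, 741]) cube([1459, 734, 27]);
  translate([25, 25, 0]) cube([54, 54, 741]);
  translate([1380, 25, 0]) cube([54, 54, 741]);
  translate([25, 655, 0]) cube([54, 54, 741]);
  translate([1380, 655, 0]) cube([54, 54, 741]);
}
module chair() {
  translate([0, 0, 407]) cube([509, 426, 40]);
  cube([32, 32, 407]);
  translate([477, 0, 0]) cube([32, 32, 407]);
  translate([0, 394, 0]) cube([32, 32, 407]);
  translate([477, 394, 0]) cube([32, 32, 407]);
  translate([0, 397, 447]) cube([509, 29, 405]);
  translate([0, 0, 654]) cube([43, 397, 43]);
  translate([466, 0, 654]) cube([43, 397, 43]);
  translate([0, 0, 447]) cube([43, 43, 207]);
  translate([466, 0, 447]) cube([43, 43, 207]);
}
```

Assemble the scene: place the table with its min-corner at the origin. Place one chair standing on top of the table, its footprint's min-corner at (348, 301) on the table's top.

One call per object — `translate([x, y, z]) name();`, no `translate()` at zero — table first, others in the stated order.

table();
translate([348, 301, 768]) chair();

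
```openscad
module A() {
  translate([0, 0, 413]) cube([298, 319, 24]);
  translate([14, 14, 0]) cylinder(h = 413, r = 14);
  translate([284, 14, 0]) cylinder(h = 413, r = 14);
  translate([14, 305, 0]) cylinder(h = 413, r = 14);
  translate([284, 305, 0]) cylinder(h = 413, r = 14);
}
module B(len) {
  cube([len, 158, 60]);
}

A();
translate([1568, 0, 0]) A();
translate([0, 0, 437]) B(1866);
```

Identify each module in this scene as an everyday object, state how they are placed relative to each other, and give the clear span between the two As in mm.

A is a stool. B is a beam. A beam spans the tops of two stools. The clear span between the two stools is 1270 mm.

Second stool starts at x = 1568; first ends at x = 298; clear span = 1568 − 298 = 1270 mm.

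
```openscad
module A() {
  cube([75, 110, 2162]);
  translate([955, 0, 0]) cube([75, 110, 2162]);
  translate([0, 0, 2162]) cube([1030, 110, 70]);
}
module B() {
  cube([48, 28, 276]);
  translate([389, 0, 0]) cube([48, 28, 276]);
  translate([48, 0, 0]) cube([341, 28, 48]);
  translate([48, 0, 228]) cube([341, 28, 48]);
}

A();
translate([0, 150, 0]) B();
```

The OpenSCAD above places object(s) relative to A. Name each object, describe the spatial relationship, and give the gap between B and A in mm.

The picture frame's nearest face is 40 mm from the door frame's +y face.

A is a door frame. B is a picture frame. The picture frame is on the floor beside the door frame on its +y side. The gap between the picture frame and the door frame is 40 mm.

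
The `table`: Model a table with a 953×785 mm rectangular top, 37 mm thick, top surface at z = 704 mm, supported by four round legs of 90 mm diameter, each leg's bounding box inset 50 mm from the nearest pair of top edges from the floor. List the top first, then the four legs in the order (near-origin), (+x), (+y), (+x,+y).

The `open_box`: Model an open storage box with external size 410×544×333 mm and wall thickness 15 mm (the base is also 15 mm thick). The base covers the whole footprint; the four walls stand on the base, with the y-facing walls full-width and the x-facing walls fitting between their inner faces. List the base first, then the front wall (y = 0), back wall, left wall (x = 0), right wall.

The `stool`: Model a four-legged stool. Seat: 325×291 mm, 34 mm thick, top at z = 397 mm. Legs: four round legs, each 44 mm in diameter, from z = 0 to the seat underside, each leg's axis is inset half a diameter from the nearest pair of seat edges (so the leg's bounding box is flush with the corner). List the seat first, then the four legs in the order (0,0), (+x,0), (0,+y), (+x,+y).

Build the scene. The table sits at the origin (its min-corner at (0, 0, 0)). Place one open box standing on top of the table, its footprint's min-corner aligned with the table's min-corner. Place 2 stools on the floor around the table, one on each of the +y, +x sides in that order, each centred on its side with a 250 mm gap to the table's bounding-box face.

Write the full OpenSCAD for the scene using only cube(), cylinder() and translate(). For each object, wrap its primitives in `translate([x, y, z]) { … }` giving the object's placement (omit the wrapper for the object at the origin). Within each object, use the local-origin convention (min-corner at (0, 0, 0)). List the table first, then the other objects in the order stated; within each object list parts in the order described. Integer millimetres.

translate([0, 0, 667]) cube([953, 785, 37]);
translate([95, 95, 0]) cylinder(h = 667, r = 45);
translate([858, 95, 0]) cylinder(h = 667, r = 45);
translate([95, 690, 0]) cylinder(h = 667, r = 45);
translate([858, 690, 0]) cylinder(h = 667, r = 45);
translate([0, 0, 704]) {
  cube([410, 544, 15]);
  translate([0, 0, 15]) cube([410, 15, 318]);
  translate([0, 529, 15]) cube([410, 15, 318]);
  translate([0, 15, 15]) cube([15, 514, 318]);
  translate([395, 15, 15]) cube([15, 514, 318]);
}
translate([314, 1035, 0]) {
  translate([0, 0, 363]) cube([325, 291, 34]);
  translate([22, 22, 0]) cylinder(h = 363, r = 22);
  translate([303, 22, 0]) cylinder(h = 363, r = 22);
  translate([22, 269, 0]) cylinder(h = 363, r = 22);
  translate([303, 269, 0]) cylinder(h = 363, r = 22);
}
translate([1203, 247, 0]) {
  translate([0, 0, 363]) cube([325, 291, 34]);
  translate([22, 22, 0]) cylinder(h = 363, r = 22);
  translate([303, 22, 0]) cylinder(h = 363, r = 22);
  translate([22, 269, 0]) cylinder(h = 363, r = 22);
  translate([303, 269, 0]) cylinder(h = 363, r = 22);
}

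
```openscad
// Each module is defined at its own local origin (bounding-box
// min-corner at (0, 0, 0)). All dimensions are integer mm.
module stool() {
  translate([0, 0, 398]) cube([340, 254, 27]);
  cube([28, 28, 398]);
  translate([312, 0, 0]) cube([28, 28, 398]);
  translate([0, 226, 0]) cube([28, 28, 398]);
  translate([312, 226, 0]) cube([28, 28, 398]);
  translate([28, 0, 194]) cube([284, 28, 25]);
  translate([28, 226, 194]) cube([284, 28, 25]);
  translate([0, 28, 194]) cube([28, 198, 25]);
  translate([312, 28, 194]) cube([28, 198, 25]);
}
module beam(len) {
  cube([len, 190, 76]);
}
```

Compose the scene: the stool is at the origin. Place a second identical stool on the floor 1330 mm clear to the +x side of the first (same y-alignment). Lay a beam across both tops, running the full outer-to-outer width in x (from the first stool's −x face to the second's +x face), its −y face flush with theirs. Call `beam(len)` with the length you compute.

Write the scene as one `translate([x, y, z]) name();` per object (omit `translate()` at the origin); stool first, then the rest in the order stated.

stool();
translate([1670, 0, 0]) stool();
translate([0, 0, 425]) beam(2010);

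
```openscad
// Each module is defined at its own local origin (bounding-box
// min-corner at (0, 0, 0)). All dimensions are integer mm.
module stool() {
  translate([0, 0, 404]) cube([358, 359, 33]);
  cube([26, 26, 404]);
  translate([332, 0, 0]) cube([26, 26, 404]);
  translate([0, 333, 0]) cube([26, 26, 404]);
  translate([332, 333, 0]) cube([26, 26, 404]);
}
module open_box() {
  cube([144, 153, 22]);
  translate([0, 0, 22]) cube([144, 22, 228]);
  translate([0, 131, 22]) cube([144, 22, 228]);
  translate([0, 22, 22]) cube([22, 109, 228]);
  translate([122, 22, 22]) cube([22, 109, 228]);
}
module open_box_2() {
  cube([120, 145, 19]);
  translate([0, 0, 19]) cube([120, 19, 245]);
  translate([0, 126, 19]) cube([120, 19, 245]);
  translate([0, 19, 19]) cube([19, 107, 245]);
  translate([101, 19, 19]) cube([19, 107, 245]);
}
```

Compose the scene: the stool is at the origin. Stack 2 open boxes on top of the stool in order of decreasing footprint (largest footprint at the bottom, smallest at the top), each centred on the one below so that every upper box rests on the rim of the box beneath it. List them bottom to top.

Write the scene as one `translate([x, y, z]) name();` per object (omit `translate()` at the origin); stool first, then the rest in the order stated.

stool();
translate([107, 103, 437]) open_box();
translate([119, 107, 687]) open_box_2();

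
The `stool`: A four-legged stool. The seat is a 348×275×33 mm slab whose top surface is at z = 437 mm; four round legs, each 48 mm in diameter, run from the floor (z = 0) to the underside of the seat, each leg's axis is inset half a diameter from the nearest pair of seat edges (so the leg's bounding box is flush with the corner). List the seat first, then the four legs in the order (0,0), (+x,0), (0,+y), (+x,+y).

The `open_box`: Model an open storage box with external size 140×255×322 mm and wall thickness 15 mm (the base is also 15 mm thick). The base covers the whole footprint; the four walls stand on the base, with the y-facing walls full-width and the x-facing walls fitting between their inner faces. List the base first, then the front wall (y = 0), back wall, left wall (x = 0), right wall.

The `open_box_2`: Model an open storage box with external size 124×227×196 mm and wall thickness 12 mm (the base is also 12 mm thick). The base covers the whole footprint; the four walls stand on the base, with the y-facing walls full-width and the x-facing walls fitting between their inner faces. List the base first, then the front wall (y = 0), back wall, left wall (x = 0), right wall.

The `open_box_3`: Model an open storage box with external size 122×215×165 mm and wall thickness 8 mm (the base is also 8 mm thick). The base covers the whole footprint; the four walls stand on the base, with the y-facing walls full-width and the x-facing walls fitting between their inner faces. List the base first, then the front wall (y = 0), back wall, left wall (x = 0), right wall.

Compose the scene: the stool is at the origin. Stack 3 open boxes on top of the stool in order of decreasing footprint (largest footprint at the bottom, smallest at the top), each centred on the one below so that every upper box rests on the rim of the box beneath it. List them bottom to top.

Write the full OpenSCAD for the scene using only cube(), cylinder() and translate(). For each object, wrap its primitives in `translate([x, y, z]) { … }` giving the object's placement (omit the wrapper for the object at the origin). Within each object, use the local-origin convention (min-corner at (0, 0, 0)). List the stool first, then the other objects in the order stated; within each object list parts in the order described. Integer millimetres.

translate([0, 0, 404]) cube([348, 275, 33]);
translate([24, 24, 0]) cylinder(h = 404, r = 24);
translate([324, 24, 0]) cylinder(h = 404, r = 24);
translate([24, 251, 0]) cylinder(h = 404, r = 24);
translate([324, 251, 0]) cylinder(h = 404, r = 24);
translate([104, 10, 437]) {
  cube([140, 255, 15]);
  translate([0, 0, 15]) cube([140, 15, 307]);
  translate([0, 240, 15]) cube([140, 15, 307]);
  translate([0, 15, 15]) cube([15, 225, 307]);
  translate([125, 15, 15]) cube([15, 225, 307]);
}
translate([112, 24, 759]) {
  cube([124, 227, 12]);
  translate([0, 0, 12]) cube([124, 12, 184]);
  translate([0, 215, 12]) cube([124, 12, 184]);
  translate([0, 12, 12]) cube([12, 203, 184]);
  translate([112, 12, 12]) cube([12, 203, 184]);
}
translate([113, 30, 955]) {
  cube([122, 215, 8]);
  translate([0, 0, 8]) cube([122, 8, 157]);
  translate([0, 207, 8]) cube([122, 8, 157]);
  translate([0, 8, 8]) cube([8, 199, 157]);
  translate([114, 8, 8]) cube([8, 199, 157]);
}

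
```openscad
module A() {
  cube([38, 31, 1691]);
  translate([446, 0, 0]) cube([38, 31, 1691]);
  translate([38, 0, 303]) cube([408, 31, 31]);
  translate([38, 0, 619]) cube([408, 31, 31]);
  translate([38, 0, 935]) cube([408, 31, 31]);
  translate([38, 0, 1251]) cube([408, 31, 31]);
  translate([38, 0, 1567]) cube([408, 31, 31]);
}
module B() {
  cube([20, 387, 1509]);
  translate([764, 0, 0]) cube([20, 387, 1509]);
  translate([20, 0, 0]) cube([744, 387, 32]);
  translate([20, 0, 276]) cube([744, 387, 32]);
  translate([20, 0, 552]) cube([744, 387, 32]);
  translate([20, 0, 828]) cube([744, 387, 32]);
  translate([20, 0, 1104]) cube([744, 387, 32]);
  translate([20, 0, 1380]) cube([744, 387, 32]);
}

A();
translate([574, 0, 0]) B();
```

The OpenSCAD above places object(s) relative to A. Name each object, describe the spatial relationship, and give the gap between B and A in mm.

A is a ladder. B is a bookshelf. The bookshelf is on the floor beside the ladder on its +x side. The gap between the bookshelf and the ladder is 90 mm.

The bookshelf's nearest face is 90 mm from the ladder's +x face.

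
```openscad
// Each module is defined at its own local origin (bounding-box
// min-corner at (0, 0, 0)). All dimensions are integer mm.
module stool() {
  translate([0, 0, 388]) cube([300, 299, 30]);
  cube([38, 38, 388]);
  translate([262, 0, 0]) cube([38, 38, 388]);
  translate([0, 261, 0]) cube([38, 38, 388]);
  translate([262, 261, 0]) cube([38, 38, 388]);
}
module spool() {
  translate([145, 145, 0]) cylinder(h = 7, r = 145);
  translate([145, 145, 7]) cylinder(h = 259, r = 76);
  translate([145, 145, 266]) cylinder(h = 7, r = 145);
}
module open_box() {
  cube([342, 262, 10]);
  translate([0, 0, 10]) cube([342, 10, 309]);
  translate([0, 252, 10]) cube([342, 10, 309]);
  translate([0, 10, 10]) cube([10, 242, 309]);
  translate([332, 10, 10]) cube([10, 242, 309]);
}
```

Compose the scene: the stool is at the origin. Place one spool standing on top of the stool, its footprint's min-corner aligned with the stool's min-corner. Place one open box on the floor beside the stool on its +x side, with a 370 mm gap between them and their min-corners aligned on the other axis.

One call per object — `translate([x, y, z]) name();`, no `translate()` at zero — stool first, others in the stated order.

stool();
translate([0, 0, 418]) spool();
translate([670, 0, 0]) open_box();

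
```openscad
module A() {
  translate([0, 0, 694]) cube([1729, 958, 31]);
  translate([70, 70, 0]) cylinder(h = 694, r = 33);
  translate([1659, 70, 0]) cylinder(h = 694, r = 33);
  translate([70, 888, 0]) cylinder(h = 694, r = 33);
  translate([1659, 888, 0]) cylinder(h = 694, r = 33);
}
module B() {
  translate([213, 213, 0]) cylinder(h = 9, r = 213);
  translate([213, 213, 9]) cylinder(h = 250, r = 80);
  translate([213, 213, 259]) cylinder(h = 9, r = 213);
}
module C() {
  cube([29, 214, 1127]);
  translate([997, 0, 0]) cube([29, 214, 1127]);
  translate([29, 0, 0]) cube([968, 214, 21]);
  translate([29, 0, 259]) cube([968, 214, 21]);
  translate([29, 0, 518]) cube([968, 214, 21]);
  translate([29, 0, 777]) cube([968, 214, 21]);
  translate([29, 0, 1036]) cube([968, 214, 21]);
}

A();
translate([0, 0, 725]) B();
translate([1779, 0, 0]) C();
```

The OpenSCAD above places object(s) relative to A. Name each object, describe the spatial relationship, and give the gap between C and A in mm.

A is a table. B is a spool. C is a bookshelf. The spool is on top of the table. The bookshelf is on the floor beside the table on its +x side. The gap between the bookshelf and the table is 50 mm.

The bookshelf's nearest face is 50 mm from the table's +x face.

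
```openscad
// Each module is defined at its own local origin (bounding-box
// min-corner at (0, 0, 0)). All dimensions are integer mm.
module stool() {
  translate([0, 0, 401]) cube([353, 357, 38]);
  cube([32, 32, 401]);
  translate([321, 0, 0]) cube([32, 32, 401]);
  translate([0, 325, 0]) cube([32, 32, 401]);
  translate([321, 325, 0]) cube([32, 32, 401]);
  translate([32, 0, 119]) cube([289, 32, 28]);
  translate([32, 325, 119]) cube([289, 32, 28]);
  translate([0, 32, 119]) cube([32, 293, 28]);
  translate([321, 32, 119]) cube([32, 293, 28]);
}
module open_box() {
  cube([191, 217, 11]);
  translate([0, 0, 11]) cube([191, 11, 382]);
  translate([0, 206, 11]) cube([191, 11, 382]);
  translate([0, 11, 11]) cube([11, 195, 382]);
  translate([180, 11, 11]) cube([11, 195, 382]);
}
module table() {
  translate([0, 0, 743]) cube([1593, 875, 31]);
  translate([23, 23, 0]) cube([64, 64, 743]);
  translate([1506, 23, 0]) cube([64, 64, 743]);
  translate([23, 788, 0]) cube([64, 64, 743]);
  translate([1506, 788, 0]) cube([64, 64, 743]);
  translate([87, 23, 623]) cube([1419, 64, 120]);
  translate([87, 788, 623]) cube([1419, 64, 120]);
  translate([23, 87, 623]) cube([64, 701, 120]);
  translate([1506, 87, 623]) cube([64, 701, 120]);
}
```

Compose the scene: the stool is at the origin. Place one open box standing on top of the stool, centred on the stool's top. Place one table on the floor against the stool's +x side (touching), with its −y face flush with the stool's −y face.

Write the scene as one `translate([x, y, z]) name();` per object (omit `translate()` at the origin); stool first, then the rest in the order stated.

stool();
translate([81, 70, 439]) open_box();
translate([353, 0, 0]) table();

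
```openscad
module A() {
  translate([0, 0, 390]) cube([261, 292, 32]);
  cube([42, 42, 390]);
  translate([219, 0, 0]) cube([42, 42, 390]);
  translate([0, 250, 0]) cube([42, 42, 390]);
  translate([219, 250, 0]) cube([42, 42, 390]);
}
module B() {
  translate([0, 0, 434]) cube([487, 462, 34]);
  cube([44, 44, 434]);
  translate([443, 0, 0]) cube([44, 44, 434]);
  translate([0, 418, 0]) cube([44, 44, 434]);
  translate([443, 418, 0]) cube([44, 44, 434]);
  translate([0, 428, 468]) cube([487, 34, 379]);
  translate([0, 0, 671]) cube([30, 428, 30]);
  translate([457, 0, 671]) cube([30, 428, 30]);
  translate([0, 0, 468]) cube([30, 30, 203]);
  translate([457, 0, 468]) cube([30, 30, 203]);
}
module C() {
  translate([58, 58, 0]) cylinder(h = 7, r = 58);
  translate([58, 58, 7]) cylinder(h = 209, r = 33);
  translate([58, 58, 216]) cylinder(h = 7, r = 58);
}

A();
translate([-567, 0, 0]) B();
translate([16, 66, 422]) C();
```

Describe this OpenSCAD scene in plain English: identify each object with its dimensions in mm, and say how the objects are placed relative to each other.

A is a simple wooden stool: a rectangular seat 261 mm (x) by 292 mm (y), 32 mm thick, top face at z = 422 mm, on four square legs, each 42×42 mm in cross-section. The legs rest on z = 0, each flush with a corner of the seat.

B is a chair. The seat is a 487×462×34 mm slab with its top at z = 468 mm, on four 44×44 mm corner legs (flush with the seat edges, standing on z = 0). A flat backrest 34 mm thick, 379 mm tall, spans the full seat width and rises from the seat top along its +y edge, rear face flush with the rear of the seat. Two armrests of 30×30 mm section run along each side from the seat's front edge to the front of the backrest, top faces 233 mm above the seat top and outer faces flush with the seat's x-edges; a 30×30 mm post under the front of each armrest stands on the seat at the front corner.

C is a spool: two coaxial disc flanges of radius 58 mm and thickness 7 mm, joined by a core cylinder of radius 33 mm and height 209 mm. The lower flange rests on z = 0 and the three cylinders share a vertical axis.

The chair is on the floor beside the stool on its −x side. The spool is on top of the stool.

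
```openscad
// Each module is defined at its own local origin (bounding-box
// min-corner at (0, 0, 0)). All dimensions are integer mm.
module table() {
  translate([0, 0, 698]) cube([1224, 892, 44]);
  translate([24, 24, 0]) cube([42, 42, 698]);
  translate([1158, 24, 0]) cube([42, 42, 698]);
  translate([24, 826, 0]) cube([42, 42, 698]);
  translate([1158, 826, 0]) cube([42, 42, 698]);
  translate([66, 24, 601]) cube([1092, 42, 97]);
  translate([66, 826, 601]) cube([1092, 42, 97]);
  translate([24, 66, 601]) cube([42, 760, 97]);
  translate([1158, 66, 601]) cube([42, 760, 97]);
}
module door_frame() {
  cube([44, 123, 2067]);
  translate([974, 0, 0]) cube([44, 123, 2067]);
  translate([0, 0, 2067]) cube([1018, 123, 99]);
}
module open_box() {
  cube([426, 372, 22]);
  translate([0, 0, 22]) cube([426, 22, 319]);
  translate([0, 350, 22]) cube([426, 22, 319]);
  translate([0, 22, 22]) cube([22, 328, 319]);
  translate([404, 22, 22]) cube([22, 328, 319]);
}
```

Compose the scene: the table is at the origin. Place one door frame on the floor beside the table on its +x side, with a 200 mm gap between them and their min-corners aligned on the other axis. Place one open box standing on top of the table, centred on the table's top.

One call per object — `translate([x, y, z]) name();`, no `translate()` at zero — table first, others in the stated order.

table();
translate([1424, 0, 0]) door_frame();
translate([399, 260, 742]) open_box();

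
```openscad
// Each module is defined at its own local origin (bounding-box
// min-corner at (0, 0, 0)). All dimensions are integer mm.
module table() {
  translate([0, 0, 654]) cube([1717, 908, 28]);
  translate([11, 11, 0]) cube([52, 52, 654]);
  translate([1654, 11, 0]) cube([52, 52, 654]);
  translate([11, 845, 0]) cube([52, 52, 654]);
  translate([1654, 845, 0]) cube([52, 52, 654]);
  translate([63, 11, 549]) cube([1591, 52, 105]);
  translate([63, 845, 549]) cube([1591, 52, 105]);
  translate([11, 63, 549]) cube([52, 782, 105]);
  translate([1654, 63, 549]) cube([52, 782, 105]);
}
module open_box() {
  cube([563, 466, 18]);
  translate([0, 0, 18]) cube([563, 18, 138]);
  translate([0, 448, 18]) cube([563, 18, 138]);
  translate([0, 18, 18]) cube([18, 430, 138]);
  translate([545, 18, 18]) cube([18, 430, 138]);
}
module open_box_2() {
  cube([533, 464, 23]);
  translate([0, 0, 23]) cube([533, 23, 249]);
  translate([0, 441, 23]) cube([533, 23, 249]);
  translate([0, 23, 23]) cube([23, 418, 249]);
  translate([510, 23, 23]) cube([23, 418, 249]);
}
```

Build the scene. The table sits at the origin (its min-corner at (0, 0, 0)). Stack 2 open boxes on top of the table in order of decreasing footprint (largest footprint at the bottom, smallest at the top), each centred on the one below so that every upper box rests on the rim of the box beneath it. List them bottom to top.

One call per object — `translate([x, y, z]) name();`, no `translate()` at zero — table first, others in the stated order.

table();
translate([577, 221, 682]) open_box();
translate([592, 222, 838]) open_box_2();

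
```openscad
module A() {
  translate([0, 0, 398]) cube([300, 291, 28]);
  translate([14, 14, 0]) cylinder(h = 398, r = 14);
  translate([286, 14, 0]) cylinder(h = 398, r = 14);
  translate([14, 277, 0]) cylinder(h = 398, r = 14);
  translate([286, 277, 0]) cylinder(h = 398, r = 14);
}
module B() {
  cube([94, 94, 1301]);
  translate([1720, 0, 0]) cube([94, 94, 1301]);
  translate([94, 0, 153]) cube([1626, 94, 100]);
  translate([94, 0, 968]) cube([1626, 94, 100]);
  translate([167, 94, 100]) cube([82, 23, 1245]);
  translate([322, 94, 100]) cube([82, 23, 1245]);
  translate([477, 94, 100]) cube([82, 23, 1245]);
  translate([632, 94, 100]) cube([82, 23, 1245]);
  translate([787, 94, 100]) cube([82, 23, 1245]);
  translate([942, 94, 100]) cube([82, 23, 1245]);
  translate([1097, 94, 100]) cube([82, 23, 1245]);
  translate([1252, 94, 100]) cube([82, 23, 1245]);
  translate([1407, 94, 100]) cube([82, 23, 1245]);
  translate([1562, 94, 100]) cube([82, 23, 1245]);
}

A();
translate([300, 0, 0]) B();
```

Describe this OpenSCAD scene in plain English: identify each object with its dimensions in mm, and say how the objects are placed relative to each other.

A is a four-legged stool. The seat is 300×291 mm, 28 mm thick, top at z = 426 mm. It stands on four round legs, each 28 mm in diameter, from z = 0 to the seat underside, each leg's axis is inset half a diameter from the nearest pair of seat edges (so the leg's bounding box is flush with the corner).

B is a fence section. Two 94×94 mm posts, 1301 mm tall, stand on the floor with a clear span of 1626 mm between their inner faces. Two horizontal rails of 94×100 mm section span the gap between the posts with their undersides at z = 153 mm and z = 968 mm, flush with the posts' −y face. 10 pickets, each 82 mm wide, 23 mm thick and 1245 mm tall, are fixed to the +y face of the rails with their bottoms at z = 100 mm, evenly spaced across the span with equal gaps (rounded down to the nearest mm) at the −x end and between each pair — any rounding remainder accumulates at the +x end.

The fence section is against the stool's +x side, with their −y faces flush.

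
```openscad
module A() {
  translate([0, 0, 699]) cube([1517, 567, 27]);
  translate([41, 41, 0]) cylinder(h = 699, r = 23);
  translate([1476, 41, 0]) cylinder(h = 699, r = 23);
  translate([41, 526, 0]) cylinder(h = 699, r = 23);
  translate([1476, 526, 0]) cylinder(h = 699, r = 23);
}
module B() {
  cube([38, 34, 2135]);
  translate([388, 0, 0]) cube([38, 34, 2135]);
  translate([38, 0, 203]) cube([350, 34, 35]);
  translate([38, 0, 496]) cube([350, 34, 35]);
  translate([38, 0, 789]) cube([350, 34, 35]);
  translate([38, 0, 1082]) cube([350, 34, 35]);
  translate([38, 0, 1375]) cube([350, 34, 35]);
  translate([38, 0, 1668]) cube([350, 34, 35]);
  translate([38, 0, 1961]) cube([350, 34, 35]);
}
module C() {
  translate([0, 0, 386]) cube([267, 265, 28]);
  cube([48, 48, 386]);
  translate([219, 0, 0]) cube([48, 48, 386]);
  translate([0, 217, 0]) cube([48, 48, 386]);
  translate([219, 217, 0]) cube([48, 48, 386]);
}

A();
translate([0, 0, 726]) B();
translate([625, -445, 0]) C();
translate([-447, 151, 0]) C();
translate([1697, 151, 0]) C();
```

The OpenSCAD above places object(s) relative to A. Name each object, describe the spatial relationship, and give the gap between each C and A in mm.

A is a table. B is a ladder. C is a stool. The ladder is on top of the table. Three stools sit around the table at the −y, −x, +x sides. The gap between each stool and the table is 180 mm.

Each stool's nearest face is 180 mm from the table's bounding box.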